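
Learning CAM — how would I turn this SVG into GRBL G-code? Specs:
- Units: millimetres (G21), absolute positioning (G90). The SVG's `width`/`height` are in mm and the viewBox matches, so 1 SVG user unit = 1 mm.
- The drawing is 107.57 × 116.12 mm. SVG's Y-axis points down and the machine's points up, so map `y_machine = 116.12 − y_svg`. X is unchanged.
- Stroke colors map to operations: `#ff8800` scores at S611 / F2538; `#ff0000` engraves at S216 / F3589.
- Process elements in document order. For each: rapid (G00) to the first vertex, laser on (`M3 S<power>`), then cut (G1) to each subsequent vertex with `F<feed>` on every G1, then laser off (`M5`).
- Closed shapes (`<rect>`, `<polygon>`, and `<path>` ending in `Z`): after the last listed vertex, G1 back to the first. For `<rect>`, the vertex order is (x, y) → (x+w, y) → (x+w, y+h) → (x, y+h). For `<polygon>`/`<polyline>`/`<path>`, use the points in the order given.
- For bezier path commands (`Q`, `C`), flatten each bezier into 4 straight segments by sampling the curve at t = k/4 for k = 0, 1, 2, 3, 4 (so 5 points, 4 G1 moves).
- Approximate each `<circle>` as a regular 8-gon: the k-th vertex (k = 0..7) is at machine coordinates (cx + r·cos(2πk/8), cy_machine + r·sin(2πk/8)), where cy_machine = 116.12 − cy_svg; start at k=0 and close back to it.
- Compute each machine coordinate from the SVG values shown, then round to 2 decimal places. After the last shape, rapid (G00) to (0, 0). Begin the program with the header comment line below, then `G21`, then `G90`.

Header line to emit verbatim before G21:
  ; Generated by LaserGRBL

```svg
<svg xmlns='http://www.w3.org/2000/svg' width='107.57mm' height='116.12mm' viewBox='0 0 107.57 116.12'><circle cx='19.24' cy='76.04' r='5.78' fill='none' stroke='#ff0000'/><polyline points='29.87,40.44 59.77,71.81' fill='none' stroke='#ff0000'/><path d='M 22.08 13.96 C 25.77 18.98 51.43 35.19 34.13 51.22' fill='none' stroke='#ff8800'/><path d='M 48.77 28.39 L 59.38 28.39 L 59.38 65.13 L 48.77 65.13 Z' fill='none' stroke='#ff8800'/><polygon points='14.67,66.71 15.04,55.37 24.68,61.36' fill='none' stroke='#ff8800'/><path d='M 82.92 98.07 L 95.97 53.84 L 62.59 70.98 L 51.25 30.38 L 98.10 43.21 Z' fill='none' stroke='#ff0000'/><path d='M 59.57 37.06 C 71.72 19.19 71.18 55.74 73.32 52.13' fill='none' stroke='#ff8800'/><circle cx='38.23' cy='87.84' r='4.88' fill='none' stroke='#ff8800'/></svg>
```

1 u = 1 mm; y_m = 116.12 − y.

[1] `<circle>` circle, #ff0000→engrave S216 F3589: (25.02,40.08) → (23.33,44.17) → (19.24,45.86) → (15.15,44.17) → (13.46,40.08) → (15.15,35.99) → (19.24,34.30) → (23.33,35.99) → (25.02,40.08) (closed)

[2] `<polyline>` line segment, #ff0000→engrave S216 F3589: (29.87,75.68) → (59.77,44.31)

[3] `<path>` cubic bezier, #ff8800→score S611 F2538: (22.08,102.16) → (27.95,96.47) → (35.98,87.66) → (40.06,76.78) → (34.13,64.90)

[4] `<path>` rectangle, #ff8800→score S611 F2538: (48.77,87.73) → (59.38,87.73) → (59.38,50.99) → (48.77,50.99) → (48.77,87.73) (closed)

[5] `<polygon>` regular polygon, #ff8800→score S611 F2538: (14.67,49.41) → (15.04,60.75) → (24.68,54.76) → (14.67,49.41) (closed)

[6] `<path>` closed polygon, #ff0000→engrave S216 F3589: (82.92,18.05) → (95.97,62.28) → (62.59,45.14) → (51.25,85.74) → (98.10,72.91) → (82.92,18.05) (closed)

[7] `<path>` cubic bezier, #ff8800→score S611 F2538: (59.57,79.06) → (66.54,83.74) → (70.20,76.87) → (71.98,67.33) → (73.32,63.99)

[8] `<circle>` circle, #ff8800→score S611 F2538: (43.11,28.28) → (41.68,31.73) → (38.23,33.16) → (34.78,31.73) → (33.35,28.28) → (34.78,24.83) → (38.23,23.40) → (41.68,24.83) → (43.11,28.28) (closed)

; Generated by LaserGRBL
G21
G90
G00 X25.02 Y40.08
M3 S216
G1 X23.33 Y44.17 F3589
G1 X19.24 Y45.86 F3589
G1 X15.15 Y44.17 F3589
G1 X13.46 Y40.08 F3589
G1 X15.15 Y35.99 F3589
G1 X19.24 Y34.30 F3589
G1 X23.33 Y35.99 F3589
G1 X25.02 Y40.08 F3589
M5
G00 X29.87 Y75.68
M3 S216
G1 X59.77 Y44.31 F3589
M5
G00 X22.08 Y102.16
M3 S611
G1 X27.95 Y96.47 F2538
G1 X35.98 Y87.66 F2538
G1 X40.06 Y76.78 F2538
G1 X34.13 Y64.90 F2538
M5
G00 X48.77 Y87.73
M3 S611
G1 X59.38 Y87.73 F2538
G1 X59.38 Y50.99 F2538
G1 X48.77 Y50.99 F2538
G1 X48.77 Y87.73 F2538
M5
G00 X14.67 Y49.41
M3 S611
G1 X15.04 Y60.75 F2538
G1 X24.68 Y54.76 F2538
G1 X14.67 Y49.41 F2538
M5
G00 X82.92 Y18.05
M3 S216
G1 X95.97 Y62.28 F3589
G1 X62.59 Y45.14 F3589
G1 X51.25 Y85.74 F3589
G1 X98.10 Y72.91 F3589
G1 X82.92 Y18.05 F3589
M5
G00 X59.57 Y79.06
M3 S611
G1 X66.54 Y83.74 F2538
G1 X70.20 Y76.87 F2538
G1 X71.98 Y67.33 F2538
G1 X73.32 Y63.99 F2538
M5
G00 X43.11 Y28.28
M3 S611
G1 X41.68 Y31.73 F2538
G1 X38.23 Y33.16 F2538
G1 X34.78 Y31.73 F2538
G1 X33.35 Y28.28 F2538
G1 X34.78 Y24.83 F2538
G1 X38.23 Y23.40 F2538
G1 X41.68 Y24.83 F2538
G1 X43.11 Y28.28 F2538
M5
G00 X0.00 Y0.00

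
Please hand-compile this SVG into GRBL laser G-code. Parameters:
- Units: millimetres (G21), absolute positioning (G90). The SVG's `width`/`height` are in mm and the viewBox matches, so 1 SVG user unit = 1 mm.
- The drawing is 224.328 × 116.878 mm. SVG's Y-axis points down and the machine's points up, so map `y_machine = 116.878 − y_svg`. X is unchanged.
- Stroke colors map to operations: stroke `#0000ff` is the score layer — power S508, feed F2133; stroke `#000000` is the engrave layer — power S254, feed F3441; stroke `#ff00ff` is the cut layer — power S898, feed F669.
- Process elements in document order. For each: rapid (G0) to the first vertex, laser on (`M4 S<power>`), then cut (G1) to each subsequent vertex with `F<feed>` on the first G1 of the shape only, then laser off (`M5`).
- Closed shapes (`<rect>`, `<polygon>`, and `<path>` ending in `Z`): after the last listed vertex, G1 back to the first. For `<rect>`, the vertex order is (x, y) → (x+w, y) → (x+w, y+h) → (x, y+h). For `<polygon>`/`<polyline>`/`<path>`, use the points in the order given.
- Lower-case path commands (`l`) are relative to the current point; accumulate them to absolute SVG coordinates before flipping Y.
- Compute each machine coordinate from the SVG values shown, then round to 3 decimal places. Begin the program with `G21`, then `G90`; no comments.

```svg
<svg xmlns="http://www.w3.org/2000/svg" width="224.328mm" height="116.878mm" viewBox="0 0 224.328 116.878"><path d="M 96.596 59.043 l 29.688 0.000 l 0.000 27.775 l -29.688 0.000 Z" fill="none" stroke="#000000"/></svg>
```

1 u = 1 mm; y_m = 116.878 − y.

[1] `<path>` rectangle, #000000→engrave S254 F3441: (96.596,57.835) → (126.284,57.835) → (126.284,30.060) → (96.596,30.060) → (96.596,57.835) (closed)

G21
G90
G0 X96.596 Y57.835
M4 S254
G1 X126.284 Y57.835 F3441
G1 X126.284 Y30.060
G1 X96.596 Y30.060
G1 X96.596 Y57.835
M5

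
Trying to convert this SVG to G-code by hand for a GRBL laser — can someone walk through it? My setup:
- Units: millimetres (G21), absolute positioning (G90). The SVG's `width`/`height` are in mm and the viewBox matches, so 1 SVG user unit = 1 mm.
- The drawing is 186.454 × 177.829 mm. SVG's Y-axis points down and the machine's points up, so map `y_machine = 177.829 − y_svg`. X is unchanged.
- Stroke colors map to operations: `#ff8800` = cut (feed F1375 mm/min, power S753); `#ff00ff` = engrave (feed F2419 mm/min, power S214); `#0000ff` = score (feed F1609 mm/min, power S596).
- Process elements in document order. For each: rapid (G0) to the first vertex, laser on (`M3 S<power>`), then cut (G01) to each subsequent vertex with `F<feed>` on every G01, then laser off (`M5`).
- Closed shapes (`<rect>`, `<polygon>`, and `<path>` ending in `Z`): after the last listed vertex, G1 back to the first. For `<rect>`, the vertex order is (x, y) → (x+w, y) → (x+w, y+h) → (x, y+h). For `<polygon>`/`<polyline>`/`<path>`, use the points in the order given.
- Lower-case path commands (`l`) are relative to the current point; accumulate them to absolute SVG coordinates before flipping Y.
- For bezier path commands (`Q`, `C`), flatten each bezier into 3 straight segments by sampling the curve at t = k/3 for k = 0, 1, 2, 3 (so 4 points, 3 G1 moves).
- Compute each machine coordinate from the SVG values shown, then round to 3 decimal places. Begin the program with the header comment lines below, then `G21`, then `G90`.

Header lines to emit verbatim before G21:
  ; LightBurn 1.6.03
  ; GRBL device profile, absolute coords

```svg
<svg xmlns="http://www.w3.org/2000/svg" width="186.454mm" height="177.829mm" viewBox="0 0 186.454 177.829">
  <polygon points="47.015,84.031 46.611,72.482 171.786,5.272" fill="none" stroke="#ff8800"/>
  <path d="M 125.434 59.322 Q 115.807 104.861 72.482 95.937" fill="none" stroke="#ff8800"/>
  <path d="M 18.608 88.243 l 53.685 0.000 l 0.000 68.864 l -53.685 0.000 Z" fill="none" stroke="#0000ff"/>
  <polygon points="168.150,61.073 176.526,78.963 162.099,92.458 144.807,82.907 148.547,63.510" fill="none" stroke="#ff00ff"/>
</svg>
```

; LightBurn 1.6.03
; GRBL device profile, absolute coords
G21
G90
G0 X47.015 Y93.798
M3 S753
G01 X46.611 Y105.347 F1375
G01 X171.786 Y172.557 F1375
G01 X47.015 Y93.798 F1375
M5
G0 X125.434 Y118.507
M3 S753
G01 X115.272 Y94.199 F1375
G01 X97.621 Y81.994 F1375
G01 X72.482 Y81.892 F1375
M5
G0 X18.608 Y89.586
M3 S596
G01 X72.293 Y89.586 F1609
G01 X72.293 Y20.722 F1609
G01 X18.608 Y20.722 F1609
G01 X18.608 Y89.586 F1609
M5
G0 X168.150 Y116.756
M3 S214
G01 X176.526 Y98.866 F2419
G01 X162.099 Y85.371 F2419
G01 X144.807 Y94.922 F2419
G01 X148.547 Y114.319 F2419
G01 X168.150 Y116.756 F2419
M5

Since the viewBox matches the mm dimensions, user units are millimetres directly. The only transform is the Y-flip y_m = 177.829 − y_svg.

Shape 1 is a closed polygon drawn with `<polygon>`. Its stroke #ff8800 means cut at S753, F1375. After flipping Y the toolpath is (47.015,93.798) → (46.611,105.347) → (171.786,172.557) → (47.015,93.798), returning to the start.

Shape 2 is a quadratic bezier drawn with `<path>`. Its stroke #ff8800 means cut at S753, F1375. After flipping Y the toolpath is (125.434,118.507) → (115.272,94.199) → (97.621,81.994) → (72.482,81.892).

Shape 3 is a rectangle drawn with `<path>`. Its stroke #0000ff means score at S596, F1609. After flipping Y the toolpath is (18.608,89.586) → (72.293,89.586) → (72.293,20.722) → (18.608,20.722) → (18.608,89.586), returning to the start.

Shape 4 is a regular polygon drawn with `<polygon>`. Its stroke #ff00ff means engrave at S214, F2419. After flipping Y the toolpath is (168.150,116.756) → (176.526,98.866) → (162.099,85.371) → (144.807,94.922) → (148.547,114.319) → (168.150,116.756), returning to the start.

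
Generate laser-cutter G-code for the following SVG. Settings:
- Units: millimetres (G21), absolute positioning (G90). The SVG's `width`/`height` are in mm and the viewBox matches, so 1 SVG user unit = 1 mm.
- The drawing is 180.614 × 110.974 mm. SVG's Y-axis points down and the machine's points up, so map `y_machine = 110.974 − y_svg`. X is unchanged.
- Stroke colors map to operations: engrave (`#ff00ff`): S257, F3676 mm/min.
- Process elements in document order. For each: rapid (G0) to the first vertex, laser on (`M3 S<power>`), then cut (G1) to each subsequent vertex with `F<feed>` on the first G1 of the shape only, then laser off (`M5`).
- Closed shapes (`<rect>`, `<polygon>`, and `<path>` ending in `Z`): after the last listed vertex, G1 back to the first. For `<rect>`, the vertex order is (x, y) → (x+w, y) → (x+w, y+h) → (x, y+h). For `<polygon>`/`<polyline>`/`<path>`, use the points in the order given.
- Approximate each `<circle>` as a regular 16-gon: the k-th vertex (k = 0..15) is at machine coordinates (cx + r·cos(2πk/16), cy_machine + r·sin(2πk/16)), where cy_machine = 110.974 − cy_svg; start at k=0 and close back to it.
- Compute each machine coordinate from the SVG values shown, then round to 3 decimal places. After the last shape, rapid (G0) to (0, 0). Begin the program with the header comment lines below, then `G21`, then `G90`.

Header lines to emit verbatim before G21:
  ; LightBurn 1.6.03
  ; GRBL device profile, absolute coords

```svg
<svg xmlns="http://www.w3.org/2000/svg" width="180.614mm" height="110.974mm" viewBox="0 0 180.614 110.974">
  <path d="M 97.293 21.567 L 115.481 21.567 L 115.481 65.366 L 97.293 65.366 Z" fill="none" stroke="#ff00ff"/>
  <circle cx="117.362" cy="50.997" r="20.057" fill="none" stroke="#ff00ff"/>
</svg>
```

viewBox `0 0 180.614 110.974` with mm width/height → 1 unit = 1 mm. Flip: y_m = 110.974 − y_svg.

**Shape 1** — `<path>` rectangle, stroke `#ff00ff` → engrave (S257, F3676). Machine vertices: (97.293,89.407) → (115.481,89.407) → (115.481,45.608) → (97.293,45.608) → (97.293,89.407). Closed: final G1 returns to the first vertex.

**Shape 2** — `<circle>` circle, stroke `#ff00ff` → engrave (S257, F3676). Machine vertices: (137.419,59.977) → (135.892,67.652) → (131.544,74.159) → (125.037,78.507) → (117.362,80.034) → (109.687,78.507) → (103.180,74.159) → (98.832,67.652) → (97.305,59.977) → (98.832,52.302) → (103.180,45.795) → (109.687,41.447) → (117.362,39.920) → (125.037,41.447) → (131.544,45.795) → (135.892,52.302) → (137.419,59.977). Closed: final G1 returns to the first vertex.

; LightBurn 1.6.03
; GRBL device profile, absolute coords
G21
G90
G0 X97.293 Y89.407
M3 S257
G1 X115.481 Y89.407 F3676
G1 X115.481 Y45.608
G1 X97.293 Y45.608
G1 X97.293 Y89.407
M5
G0 X137.419 Y59.977
M3 S257
G1 X135.892 Y67.652 F3676
G1 X131.544 Y74.159
G1 X125.037 Y78.507
G1 X117.362 Y80.034
G1 X109.687 Y78.507
G1 X103.180 Y74.159
G1 X98.832 Y67.652
G1 X97.305 Y59.977
G1 X98.832 Y52.302
G1 X103.180 Y45.795
G1 X109.687 Y41.447
G1 X117.362 Y39.920
G1 X125.037 Y41.447
G1 X131.544 Y45.795
G1 X135.892 Y52.302
G1 X137.419 Y59.977
M5
G0 X0.000 Y0.000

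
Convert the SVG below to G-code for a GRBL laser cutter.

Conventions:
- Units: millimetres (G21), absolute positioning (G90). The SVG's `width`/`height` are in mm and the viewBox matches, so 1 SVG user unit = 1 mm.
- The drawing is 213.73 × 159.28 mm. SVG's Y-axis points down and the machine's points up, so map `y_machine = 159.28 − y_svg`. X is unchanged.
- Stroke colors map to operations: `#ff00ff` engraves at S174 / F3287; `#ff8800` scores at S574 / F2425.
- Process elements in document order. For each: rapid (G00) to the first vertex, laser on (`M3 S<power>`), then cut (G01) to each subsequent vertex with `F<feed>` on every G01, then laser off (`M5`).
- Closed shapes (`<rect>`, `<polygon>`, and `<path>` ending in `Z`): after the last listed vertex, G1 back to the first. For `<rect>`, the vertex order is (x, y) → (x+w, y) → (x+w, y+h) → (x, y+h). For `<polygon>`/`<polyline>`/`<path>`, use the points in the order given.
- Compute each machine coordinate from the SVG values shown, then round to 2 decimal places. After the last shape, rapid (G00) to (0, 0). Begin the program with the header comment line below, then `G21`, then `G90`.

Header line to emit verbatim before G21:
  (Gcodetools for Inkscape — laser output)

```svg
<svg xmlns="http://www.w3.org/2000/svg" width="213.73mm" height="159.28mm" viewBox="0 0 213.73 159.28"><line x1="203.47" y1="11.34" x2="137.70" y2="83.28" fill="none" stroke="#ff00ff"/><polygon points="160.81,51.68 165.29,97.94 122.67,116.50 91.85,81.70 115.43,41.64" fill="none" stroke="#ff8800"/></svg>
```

(Gcodetools for Inkscape — laser output)
G21
G90
G00 X203.47 Y147.94
M3 S174
G01 X137.70 Y76.00 F3287
M5
G00 X160.81 Y107.60
M3 S574
G01 X165.29 Y61.34 F2425
G01 X122.67 Y42.78 F2425
G01 X91.85 Y77.58 F2425
G01 X115.43 Y117.64 F2425
G01 X160.81 Y107.60 F2425
M5
G00 X0.00 Y0.00

Since the viewBox matches the mm dimensions, user units are millimetres directly. The only transform is the Y-flip y_m = 159.28 − y_svg.

Shape 1 is a line segment drawn with `<line>`. Its stroke #ff00ff means engrave at S174, F3287. After flipping Y the toolpath is (203.47,147.94) → (137.70,76.00).

Shape 2 is a regular polygon drawn with `<polygon>`. Its stroke #ff8800 means score at S574, F2425. After flipping Y the toolpath is (160.81,107.60) → (165.29,61.34) → (122.67,42.78) → (91.85,77.58) → (115.43,117.64) → (160.81,107.60), returning to the start.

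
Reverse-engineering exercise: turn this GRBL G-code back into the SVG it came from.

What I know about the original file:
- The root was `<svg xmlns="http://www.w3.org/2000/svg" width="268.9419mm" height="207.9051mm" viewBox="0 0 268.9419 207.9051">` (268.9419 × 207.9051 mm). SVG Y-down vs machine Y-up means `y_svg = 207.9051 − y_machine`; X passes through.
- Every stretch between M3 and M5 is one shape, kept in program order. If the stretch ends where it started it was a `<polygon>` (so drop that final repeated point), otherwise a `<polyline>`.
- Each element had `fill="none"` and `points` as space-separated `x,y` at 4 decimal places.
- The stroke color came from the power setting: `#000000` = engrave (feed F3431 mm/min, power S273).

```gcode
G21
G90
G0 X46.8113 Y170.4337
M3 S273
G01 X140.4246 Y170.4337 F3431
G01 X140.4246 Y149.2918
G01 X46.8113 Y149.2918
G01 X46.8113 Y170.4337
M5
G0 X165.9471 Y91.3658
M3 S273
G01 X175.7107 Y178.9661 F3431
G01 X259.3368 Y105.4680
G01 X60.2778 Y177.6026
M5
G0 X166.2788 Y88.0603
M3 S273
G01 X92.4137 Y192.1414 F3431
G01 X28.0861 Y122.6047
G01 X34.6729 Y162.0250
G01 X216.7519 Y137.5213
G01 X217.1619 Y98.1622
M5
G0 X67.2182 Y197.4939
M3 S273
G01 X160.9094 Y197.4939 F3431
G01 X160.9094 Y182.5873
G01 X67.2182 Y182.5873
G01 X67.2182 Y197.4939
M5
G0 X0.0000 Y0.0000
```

<svg xmlns="http://www.w3.org/2000/svg" width="268.9419mm" height="207.9051mm" viewBox="0 0 268.9419 207.9051">
  <polygon points="46.8113,37.4714 140.4246,37.4714 140.4246,58.6133 46.8113,58.6133" fill="none" stroke="#000000"/>
  <polyline points="165.9471,116.5393 175.7107,28.9390 259.3368,102.4371 60.2778,30.3025" fill="none" stroke="#000000"/>
  <polyline points="166.2788,119.8448 92.4137,15.7637 28.0861,85.3004 34.6729,45.8801 216.7519,70.3838 217.1619,109.7429" fill="none" stroke="#000000"/>
  <polygon points="67.2182,10.4112 160.9094,10.4112 160.9094,25.3178 67.2182,25.3178" fill="none" stroke="#000000"/>
</svg>

Machine Y-up, SVG Y-down with viewBox height 207.9051, so y_svg = 207.9051 − y_machine; X carries over. Every run uses S273, so all elements get stroke `#000000` (engrave).

Run 1: The run returns to its start, so emit a `<polygon>` with points (Y-flipped): 46.8113,37.4714 140.4246,37.4714 140.4246,58.6133 46.8113,58.6133.

Run 2: The run is open, so emit a `<polyline>` with points (Y-flipped): 165.9471,116.5393 175.7107,28.9390 259.3368,102.4371 60.2778,30.3025.

Run 3: The run is open, so emit a `<polyline>` with points (Y-flipped): 166.2788,119.8448 92.4137,15.7637 28.0861,85.3004 34.6729,45.8801 216.7519,70.3838 217.1619,109.7429.

Run 4: The run returns to its start, so emit a `<polygon>` with points (Y-flipped): 67.2182,10.4112 160.9094,10.4112 160.9094,25.3178 67.2182,25.3178.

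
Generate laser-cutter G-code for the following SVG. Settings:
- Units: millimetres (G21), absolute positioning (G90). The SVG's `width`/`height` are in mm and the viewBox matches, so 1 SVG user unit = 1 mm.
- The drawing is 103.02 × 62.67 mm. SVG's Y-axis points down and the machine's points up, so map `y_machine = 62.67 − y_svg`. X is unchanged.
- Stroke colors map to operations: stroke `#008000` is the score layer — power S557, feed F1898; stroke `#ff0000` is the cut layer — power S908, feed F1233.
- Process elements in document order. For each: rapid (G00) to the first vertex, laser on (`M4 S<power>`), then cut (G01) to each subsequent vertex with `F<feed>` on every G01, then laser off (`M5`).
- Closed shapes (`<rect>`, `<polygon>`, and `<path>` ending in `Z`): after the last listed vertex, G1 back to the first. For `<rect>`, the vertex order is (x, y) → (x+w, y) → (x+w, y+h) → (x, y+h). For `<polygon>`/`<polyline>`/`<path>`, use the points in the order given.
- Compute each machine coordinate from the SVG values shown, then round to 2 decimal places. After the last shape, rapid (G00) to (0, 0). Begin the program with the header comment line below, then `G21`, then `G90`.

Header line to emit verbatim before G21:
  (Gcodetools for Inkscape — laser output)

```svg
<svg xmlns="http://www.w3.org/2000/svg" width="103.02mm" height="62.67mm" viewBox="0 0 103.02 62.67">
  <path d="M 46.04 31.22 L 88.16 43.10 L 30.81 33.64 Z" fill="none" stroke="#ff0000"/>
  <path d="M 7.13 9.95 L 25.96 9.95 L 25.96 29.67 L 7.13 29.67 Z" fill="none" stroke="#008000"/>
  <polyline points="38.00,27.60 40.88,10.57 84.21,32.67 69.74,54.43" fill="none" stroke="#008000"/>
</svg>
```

1 u = 1 mm; y_m = 62.67 − y.

[1] `<path>` closed polygon, #ff0000→cut S908 F1233: (46.04,31.45) → (88.16,19.57) → (30.81,29.03) → (46.04,31.45) (closed)

[2] `<path>` rectangle, #008000→score S557 F1898: (7.13,52.72) → (25.96,52.72) → (25.96,33.00) → (7.13,33.00) → (7.13,52.72) (closed)

[3] `<polyline>` open polyline, #008000→score S557 F1898: (38.00,35.07) → (40.88,52.10) → (84.21,30.00) → (69.74,8.24)

(Gcodetools for Inkscape — laser output)
G21
G90
G00 X46.04 Y31.45
M4 S908
G01 X88.16 Y19.57 F1233
G01 X30.81 Y29.03 F1233
G01 X46.04 Y31.45 F1233
M5
G00 X7.13 Y52.72
M4 S557
G01 X25.96 Y52.72 F1898
G01 X25.96 Y33.00 F1898
G01 X7.13 Y33.00 F1898
G01 X7.13 Y52.72 F1898
M5
G00 X38.00 Y35.07
M4 S557
G01 X40.88 Y52.10 F1898
G01 X84.21 Y30.00 F1898
G01 X69.74 Y8.24 F1898
M5
G00 X0.00 Y0.00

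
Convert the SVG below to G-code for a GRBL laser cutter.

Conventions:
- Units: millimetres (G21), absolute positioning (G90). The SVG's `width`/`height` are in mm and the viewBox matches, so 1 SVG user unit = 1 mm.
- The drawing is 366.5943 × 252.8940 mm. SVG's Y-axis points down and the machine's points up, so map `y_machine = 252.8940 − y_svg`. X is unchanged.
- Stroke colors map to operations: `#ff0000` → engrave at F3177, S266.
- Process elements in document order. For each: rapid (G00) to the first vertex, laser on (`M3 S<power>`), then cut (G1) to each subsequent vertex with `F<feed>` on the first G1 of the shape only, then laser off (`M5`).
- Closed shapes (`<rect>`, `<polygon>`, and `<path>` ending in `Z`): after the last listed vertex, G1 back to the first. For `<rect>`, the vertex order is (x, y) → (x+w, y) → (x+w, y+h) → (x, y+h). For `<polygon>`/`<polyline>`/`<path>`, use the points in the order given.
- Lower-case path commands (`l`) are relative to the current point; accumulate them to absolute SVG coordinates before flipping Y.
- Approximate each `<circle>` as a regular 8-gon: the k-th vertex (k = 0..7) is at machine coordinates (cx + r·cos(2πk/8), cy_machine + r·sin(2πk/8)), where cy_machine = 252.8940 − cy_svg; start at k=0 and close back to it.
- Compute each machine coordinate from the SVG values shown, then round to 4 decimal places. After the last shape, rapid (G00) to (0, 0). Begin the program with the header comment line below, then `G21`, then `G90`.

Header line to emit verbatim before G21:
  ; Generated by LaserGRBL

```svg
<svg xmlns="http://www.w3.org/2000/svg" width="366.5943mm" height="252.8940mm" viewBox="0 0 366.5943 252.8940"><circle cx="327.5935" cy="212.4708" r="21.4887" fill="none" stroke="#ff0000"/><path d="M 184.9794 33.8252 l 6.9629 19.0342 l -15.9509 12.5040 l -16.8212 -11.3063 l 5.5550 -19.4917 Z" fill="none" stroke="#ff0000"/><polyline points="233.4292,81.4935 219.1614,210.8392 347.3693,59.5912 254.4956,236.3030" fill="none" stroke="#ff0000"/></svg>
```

; Generated by LaserGRBL
G21
G90
G00 X349.0822 Y40.4232
M3 S266
G1 X342.7883 Y55.6180 F3177
G1 X327.5935 Y61.9119
G1 X312.3987 Y55.6180
G1 X306.1048 Y40.4232
G1 X312.3987 Y25.2284
G1 X327.5935 Y18.9345
G1 X342.7883 Y25.2284
G1 X349.0822 Y40.4232
M5
G00 X184.9794 Y219.0688
M3 S266
G1 X191.9423 Y200.0346 F3177
G1 X175.9914 Y187.5306
G1 X159.1702 Y198.8369
G1 X164.7252 Y218.3286
G1 X184.9794 Y219.0688
M5
G00 X233.4292 Y171.4005
M3 S266
G1 X219.1614 Y42.0548 F3177
G1 X347.3693 Y193.3028
G1 X254.4956 Y16.5910
M5
G00 X0.0000 Y0.0000

viewBox `0 0 366.5943 252.8940` with mm width/height → 1 unit = 1 mm. Flip: y_m = 252.8940 − y_svg.

**Shape 1** — `<circle>` circle, stroke `#ff0000` → engrave (S266, F3177). Machine vertices: (349.0822,40.4232) → (342.7883,55.6180) → (327.5935,61.9119) → (312.3987,55.6180) → (306.1048,40.4232) → (312.3987,25.2284) → (327.5935,18.9345) → (342.7883,25.2284) → (349.0822,40.4232). Closed: final G1 returns to the first vertex.

**Shape 2** — `<path>` regular polygon, stroke `#ff0000` → engrave (S266, F3177). Machine vertices: (184.9794,219.0688) → (191.9423,200.0346) → (175.9914,187.5306) → (159.1702,198.8369) → (164.7252,218.3286) → (184.9794,219.0688). Closed: final G1 returns to the first vertex.

**Shape 3** — `<polyline>` open polyline, stroke `#ff0000` → engrave (S266, F3177). Machine vertices: (233.4292,171.4005) → (219.1614,42.0548) → (347.3693,193.3028) → (254.4956,16.5910). Open path.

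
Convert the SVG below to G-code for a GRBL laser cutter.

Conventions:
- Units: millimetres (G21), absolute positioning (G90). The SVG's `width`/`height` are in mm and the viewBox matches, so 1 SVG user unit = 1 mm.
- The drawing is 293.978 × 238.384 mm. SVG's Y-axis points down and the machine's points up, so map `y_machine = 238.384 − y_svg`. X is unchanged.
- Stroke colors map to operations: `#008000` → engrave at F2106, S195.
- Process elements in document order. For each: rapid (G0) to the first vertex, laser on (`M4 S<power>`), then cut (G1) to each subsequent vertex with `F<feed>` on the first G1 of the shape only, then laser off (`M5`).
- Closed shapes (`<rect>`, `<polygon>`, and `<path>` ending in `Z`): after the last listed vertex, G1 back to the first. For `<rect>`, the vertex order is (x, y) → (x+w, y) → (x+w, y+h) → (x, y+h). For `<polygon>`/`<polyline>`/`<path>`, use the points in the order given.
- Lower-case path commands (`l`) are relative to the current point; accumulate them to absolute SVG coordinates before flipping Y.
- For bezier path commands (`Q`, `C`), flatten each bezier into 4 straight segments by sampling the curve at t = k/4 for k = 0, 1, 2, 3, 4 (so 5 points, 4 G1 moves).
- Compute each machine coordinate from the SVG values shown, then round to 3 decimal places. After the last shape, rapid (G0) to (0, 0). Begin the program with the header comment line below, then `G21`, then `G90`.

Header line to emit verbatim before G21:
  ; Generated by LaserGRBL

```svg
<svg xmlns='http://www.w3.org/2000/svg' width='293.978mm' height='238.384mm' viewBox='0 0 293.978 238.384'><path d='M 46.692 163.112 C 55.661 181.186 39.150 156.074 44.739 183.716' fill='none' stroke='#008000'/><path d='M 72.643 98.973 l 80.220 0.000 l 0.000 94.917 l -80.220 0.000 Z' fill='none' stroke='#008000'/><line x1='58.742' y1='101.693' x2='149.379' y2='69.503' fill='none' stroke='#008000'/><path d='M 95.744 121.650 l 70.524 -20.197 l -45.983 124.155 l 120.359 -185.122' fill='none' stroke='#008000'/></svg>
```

; Generated by LaserGRBL
G21
G90
G0 X46.692 Y75.272
M4 S195
G1 X49.385 Y68.315 F2106
G1 X46.983 Y68.558
G1 X43.948 Y67.007
G1 X44.739 Y54.668
M5
G0 X72.643 Y139.411
M4 S195
G1 X152.863 Y139.411 F2106
G1 X152.863 Y44.494
G1 X72.643 Y44.494
G1 X72.643 Y139.411
M5
G0 X58.742 Y136.691
M4 S195
G1 X149.379 Y168.881 F2106
M5
G0 X95.744 Y116.734
M4 S195
G1 X166.268 Y136.931 F2106
G1 X120.285 Y12.776
G1 X240.644 Y197.898
M5
G0 X0.000 Y0.000

viewBox `0 0 293.978 238.384` with mm width/height → 1 unit = 1 mm. Flip: y_m = 238.384 − y_svg.

**Shape 1** — `<path>` cubic bezier, stroke `#008000` → engrave (S195, F2106). Control points (SVG): P0=(46.692,163.112), P1=(55.661,181.186), P2=(39.150,156.074), P3=(44.739,183.716); sampled at t=k/4. Machine vertices: (46.692,75.272) → (49.385,68.315) → (46.983,68.558) → (43.948,67.007) → (44.739,54.668). Open path.

**Shape 2** — `<path>` rectangle, stroke `#008000` → engrave (S195, F2106). Machine vertices: (72.643,139.411) → (152.863,139.411) → (152.863,44.494) → (72.643,44.494) → (72.643,139.411). Closed: final G1 returns to the first vertex.

**Shape 3** — `<line>` line segment, stroke `#008000` → engrave (S195, F2106). Machine vertices: (58.742,136.691) → (149.379,168.881). Open path.

**Shape 4** — `<path>` open polyline, stroke `#008000` → engrave (S195, F2106). Machine vertices: (95.744,116.734) → (166.268,136.931) → (120.285,12.776) → (240.644,197.898). Open path.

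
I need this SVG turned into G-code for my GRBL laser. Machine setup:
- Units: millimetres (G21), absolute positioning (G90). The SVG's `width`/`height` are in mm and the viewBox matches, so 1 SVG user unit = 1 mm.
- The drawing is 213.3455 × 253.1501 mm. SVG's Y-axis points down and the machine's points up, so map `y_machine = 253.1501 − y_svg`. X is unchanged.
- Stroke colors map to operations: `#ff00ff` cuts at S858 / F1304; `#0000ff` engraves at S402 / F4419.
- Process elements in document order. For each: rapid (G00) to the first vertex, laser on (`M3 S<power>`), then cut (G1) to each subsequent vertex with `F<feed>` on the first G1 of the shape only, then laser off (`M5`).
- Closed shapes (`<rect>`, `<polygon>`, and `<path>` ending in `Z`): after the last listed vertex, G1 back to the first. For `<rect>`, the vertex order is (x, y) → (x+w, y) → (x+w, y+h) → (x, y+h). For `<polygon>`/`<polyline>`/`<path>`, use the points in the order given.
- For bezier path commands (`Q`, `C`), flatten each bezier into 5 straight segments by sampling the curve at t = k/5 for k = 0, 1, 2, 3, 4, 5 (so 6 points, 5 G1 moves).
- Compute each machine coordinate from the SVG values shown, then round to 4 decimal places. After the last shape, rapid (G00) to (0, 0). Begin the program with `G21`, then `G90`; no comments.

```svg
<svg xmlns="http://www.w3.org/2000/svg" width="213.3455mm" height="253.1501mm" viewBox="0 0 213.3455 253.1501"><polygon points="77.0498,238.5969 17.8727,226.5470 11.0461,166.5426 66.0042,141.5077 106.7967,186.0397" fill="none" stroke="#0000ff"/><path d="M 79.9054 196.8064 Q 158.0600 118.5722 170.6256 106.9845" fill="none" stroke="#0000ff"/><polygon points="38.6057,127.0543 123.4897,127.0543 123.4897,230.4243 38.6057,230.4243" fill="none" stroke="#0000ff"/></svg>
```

1 u = 1 mm; y_m = 253.1501 − y.

[1] `<polygon>` regular polygon, #0000ff→engrave S402 F4419: (77.0498,14.5532) → (17.8727,26.6031) → (11.0461,86.6075) → (66.0042,111.6424) → (106.7967,67.1104) → (77.0498,14.5532) (closed)

[2] `<path>` quadratic bezier, #0000ff→engrave S402 F4419: (79.9054,56.3437) → (108.5437,84.9715) → (131.9348,108.2676) → (150.0789,126.2320) → (162.9758,138.8647) → (170.6256,146.1656)

[3] `<polygon>` rectangle, #0000ff→engrave S402 F4419: (38.6057,126.0958) → (123.4897,126.0958) → (123.4897,22.7258) → (38.6057,22.7258) → (38.6057,126.0958) (closed)

G21
G90
G00 X77.0498 Y14.5532
M3 S402
G1 X17.8727 Y26.6031 F4419
G1 X11.0461 Y86.6075
G1 X66.0042 Y111.6424
G1 X106.7967 Y67.1104
G1 X77.0498 Y14.5532
M5
G00 X79.9054 Y56.3437
M3 S402
G1 X108.5437 Y84.9715 F4419
G1 X131.9348 Y108.2676
G1 X150.0789 Y126.2320
G1 X162.9758 Y138.8647
G1 X170.6256 Y146.1656
M5
G00 X38.6057 Y126.0958
M3 S402
G1 X123.4897 Y126.0958 F4419
G1 X123.4897 Y22.7258
G1 X38.6057 Y22.7258
G1 X38.6057 Y126.0958
M5
G00 X0.0000 Y0.0000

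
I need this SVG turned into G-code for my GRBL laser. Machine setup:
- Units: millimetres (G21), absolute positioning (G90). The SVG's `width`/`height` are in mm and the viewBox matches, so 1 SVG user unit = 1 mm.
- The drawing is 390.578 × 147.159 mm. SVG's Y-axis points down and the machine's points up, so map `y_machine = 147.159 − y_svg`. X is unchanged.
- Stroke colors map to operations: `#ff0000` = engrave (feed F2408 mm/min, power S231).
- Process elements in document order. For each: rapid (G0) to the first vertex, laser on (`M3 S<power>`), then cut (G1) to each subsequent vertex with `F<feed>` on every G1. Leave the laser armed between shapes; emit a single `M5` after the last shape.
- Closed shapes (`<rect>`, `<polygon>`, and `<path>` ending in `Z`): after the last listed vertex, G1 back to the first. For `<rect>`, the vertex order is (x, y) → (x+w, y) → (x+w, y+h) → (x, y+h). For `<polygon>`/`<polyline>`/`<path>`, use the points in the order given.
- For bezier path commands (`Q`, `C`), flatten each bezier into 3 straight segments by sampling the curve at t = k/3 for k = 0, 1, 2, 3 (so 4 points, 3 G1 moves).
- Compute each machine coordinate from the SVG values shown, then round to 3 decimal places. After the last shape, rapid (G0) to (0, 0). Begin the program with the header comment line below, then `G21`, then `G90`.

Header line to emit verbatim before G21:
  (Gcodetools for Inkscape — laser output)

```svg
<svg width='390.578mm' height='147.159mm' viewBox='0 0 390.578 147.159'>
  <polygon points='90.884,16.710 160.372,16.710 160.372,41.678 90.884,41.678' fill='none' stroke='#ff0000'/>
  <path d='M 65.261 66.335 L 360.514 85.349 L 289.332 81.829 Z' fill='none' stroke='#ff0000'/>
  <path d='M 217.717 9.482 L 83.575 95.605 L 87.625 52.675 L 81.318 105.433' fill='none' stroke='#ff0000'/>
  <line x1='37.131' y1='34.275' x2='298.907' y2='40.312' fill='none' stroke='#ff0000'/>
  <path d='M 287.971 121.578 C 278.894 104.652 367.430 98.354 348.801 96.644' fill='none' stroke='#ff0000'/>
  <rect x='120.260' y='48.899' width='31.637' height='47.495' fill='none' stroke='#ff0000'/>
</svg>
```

(Gcodetools for Inkscape — laser output)
G21
G90
G0 X90.884 Y130.449
M3 S231
G1 X160.372 Y130.449 F2408
G1 X160.372 Y105.481 F2408
G1 X90.884 Y105.481 F2408
G1 X90.884 Y130.449 F2408
G0 X65.261 Y80.824
M3 S231
G1 X360.514 Y61.810 F2408
G1 X289.332 Y65.330 F2408
G1 X65.261 Y80.824 F2408
G0 X217.717 Y137.677
M3 S231
G1 X83.575 Y51.554 F2408
G1 X87.625 Y94.484 F2408
G1 X81.318 Y41.726 F2408
G0 X37.131 Y112.884
M3 S231
G1 X298.907 Y106.847 F2408
G0 X287.971 Y25.581
M3 S231
G1 X303.847 Y39.188 F2408
G1 X339.293 Y47.052 F2408
G1 X348.801 Y50.515 F2408
G0 X120.260 Y98.260
M3 S231
G1 X151.897 Y98.260 F2408
G1 X151.897 Y50.765 F2408
G1 X120.260 Y50.765 F2408
G1 X120.260 Y98.260 F2408
M5
G0 X0.000 Y0.000

1 u = 1 mm; y_m = 147.159 − y.

[1] `<polygon>` rectangle, #ff0000→engrave S231 F2408: (90.884,130.449) → (160.372,130.449) → (160.372,105.481) → (90.884,105.481) → (90.884,130.449) (closed)

[2] `<path>` closed polygon, #ff0000→engrave S231 F2408: (65.261,80.824) → (360.514,61.810) → (289.332,65.330) → (65.261,80.824) (closed)

[3] `<path>` open polyline, #ff0000→engrave S231 F2408: (217.717,137.677) → (83.575,51.554) → (87.625,94.484) → (81.318,41.726)

[4] `<line>` line segment, #ff0000→engrave S231 F2408: (37.131,112.884) → (298.907,106.847)

[5] `<path>` cubic bezier, #ff0000→engrave S231 F2408: (287.971,25.581) → (303.847,39.188) → (339.293,47.052) → (348.801,50.515)

[6] `<rect>` rectangle, #ff0000→engrave S231 F2408: (120.260,98.260) → (151.897,98.260) → (151.897,50.765) → (120.260,50.765) → (120.260,98.260) (closed)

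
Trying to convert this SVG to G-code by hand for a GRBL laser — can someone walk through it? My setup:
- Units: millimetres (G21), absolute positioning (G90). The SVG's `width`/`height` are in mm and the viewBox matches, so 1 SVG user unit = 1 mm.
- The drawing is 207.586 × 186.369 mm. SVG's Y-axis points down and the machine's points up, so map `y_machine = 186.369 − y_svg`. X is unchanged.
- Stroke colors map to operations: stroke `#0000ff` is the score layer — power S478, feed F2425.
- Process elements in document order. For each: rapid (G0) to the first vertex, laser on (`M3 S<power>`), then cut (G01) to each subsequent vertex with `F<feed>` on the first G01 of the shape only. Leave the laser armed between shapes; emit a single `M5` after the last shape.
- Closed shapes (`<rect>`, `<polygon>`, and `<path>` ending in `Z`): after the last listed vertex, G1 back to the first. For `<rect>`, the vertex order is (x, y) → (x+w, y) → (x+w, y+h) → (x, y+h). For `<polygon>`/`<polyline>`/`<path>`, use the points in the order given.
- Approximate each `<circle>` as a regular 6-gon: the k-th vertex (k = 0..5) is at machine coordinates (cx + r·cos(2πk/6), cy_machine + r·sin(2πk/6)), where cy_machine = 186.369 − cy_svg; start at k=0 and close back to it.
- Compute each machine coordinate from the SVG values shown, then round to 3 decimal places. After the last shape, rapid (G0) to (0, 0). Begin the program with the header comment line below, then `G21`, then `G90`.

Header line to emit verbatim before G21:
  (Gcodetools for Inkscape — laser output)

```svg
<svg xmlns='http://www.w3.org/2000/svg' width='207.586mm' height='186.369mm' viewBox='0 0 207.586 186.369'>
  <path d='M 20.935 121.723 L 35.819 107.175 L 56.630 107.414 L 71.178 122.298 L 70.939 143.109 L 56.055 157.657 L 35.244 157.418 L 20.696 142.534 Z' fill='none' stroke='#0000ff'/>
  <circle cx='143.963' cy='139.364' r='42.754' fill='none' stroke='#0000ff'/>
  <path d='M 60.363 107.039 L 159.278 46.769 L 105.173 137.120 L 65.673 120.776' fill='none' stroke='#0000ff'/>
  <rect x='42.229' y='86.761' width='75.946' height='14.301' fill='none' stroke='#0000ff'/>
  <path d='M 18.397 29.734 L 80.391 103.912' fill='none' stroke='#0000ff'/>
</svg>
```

(Gcodetools for Inkscape — laser output)
G21
G90
G0 X20.935 Y64.646
M3 S478
G01 X35.819 Y79.194 F2425
G01 X56.630 Y78.955
G01 X71.178 Y64.071
G01 X70.939 Y43.260
G01 X56.055 Y28.712
G01 X35.244 Y28.951
G01 X20.696 Y43.835
G01 X20.935 Y64.646
G0 X186.717 Y47.005
M3 S478
G01 X165.340 Y84.031 F2425
G01 X122.586 Y84.031
G01 X101.209 Y47.005
G01 X122.586 Y9.979
G01 X165.340 Y9.979
G01 X186.717 Y47.005
G0 X60.363 Y79.330
M3 S478
G01 X159.278 Y139.600 F2425
G01 X105.173 Y49.249
G01 X65.673 Y65.593
G0 X42.229 Y99.608
M3 S478
G01 X118.175 Y99.608 F2425
G01 X118.175 Y85.307
G01 X42.229 Y85.307
G01 X42.229 Y99.608
G0 X18.397 Y156.635
M3 S478
G01 X80.391 Y82.457 F2425
M5
G0 X0.000 Y0.000

viewBox `0 0 207.586 186.369` with mm width/height → 1 unit = 1 mm. Flip: y_m = 186.369 − y_svg.

**Shape 1** — `<path>` regular polygon, stroke `#0000ff` → score (S478, F2425). Machine vertices: (20.935,64.646) → (35.819,79.194) → (56.630,78.955) → (71.178,64.071) → (70.939,43.260) → (56.055,28.712) → (35.244,28.951) → (20.696,43.835) → (20.935,64.646). Closed: final G1 returns to the first vertex.

**Shape 2** — `<circle>` circle, stroke `#0000ff` → score (S478, F2425). Machine vertices: (186.717,47.005) → (165.340,84.031) → (122.586,84.031) → (101.209,47.005) → (122.586,9.979) → (165.340,9.979) → (186.717,47.005). Closed: final G1 returns to the first vertex.

**Shape 3** — `<path>` open polyline, stroke `#0000ff` → score (S478, F2425). Machine vertices: (60.363,79.330) → (159.278,139.600) → (105.173,49.249) → (65.673,65.593). Open path.

**Shape 4** — `<rect>` rectangle, stroke `#0000ff` → score (S478, F2425). Machine vertices: (42.229,99.608) → (118.175,99.608) → (118.175,85.307) → (42.229,85.307) → (42.229,99.608). Closed: final G1 returns to the first vertex.

**Shape 5** — `<path>` line segment, stroke `#0000ff` → score (S478, F2425). Machine vertices: (18.397,156.635) → (80.391,82.457). Open path.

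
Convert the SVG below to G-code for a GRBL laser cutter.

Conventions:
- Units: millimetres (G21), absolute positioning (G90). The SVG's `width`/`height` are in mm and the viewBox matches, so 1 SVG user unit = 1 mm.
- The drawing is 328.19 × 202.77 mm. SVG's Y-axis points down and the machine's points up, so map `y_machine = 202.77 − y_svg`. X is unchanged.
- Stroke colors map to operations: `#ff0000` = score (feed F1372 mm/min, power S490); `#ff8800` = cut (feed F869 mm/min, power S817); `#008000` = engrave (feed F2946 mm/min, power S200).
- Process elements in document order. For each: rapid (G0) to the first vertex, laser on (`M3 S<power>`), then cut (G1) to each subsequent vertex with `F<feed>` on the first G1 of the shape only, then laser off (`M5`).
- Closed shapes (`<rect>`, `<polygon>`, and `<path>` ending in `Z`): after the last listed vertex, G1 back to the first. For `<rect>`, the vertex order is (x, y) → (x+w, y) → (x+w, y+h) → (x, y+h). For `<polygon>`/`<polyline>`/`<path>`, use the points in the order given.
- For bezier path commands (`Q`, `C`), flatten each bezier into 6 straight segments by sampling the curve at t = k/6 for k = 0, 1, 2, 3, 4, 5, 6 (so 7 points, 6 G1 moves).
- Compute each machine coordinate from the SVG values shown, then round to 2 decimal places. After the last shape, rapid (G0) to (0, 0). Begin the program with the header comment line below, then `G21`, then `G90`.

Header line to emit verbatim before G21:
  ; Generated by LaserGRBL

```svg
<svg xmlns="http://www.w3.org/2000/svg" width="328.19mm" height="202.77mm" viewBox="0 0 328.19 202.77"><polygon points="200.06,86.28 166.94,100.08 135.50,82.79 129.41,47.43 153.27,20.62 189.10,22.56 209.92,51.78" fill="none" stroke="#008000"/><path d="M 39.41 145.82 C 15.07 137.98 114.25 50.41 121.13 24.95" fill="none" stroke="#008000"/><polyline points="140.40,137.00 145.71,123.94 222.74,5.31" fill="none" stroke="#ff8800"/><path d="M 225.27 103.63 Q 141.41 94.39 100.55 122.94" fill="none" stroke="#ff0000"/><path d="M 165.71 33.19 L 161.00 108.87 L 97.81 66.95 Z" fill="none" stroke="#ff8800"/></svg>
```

Since the viewBox matches the mm dimensions, user units are millimetres directly. The only transform is the Y-flip y_m = 202.77 − y_svg.

Shape 1 is a regular polygon drawn with `<polygon>`. Its stroke #008000 means engrave at S200, F2946. After flipping Y the toolpath is (200.06,116.49) → (166.94,102.69) → (135.50,119.98) → (129.41,155.34) → (153.27,182.15) → (189.10,180.21) → (209.92,150.99) → (200.06,116.49), returning to the start.

Shape 2 is a cubic bezier drawn with `<path>`. Its stroke #008000 means engrave at S200, F2946. After flipping Y the toolpath is (39.41,56.95) → (36.53,66.86) → (48.25,86.11) → (68.56,110.78) → (91.48,136.91) → (111.00,160.57) → (121.13,177.82).

Shape 3 is a open polyline drawn with `<polyline>`. Its stroke #ff8800 means cut at S817, F869. After flipping Y the toolpath is (140.40,65.77) → (145.71,78.83) → (222.74,197.46).

Shape 4 is a quadratic bezier drawn with `<path>`. Its stroke #ff0000 means score at S490, F1372. After flipping Y the toolpath is (225.27,99.14) → (198.51,101.17) → (174.14,101.10) → (152.16,98.93) → (132.57,94.66) → (115.36,88.30) → (100.55,79.83).

Shape 5 is a regular polygon drawn with `<path>`. Its stroke #ff8800 means cut at S817, F869. After flipping Y the toolpath is (165.71,169.58) → (161.00,93.90) → (97.81,135.82) → (165.71,169.58), returning to the start.

; Generated by LaserGRBL
G21
G90
G0 X200.06 Y116.49
M3 S200
G1 X166.94 Y102.69 F2946
G1 X135.50 Y119.98
G1 X129.41 Y155.34
G1 X153.27 Y182.15
G1 X189.10 Y180.21
G1 X209.92 Y150.99
G1 X200.06 Y116.49
M5
G0 X39.41 Y56.95
M3 S200
G1 X36.53 Y66.86 F2946
G1 X48.25 Y86.11
G1 X68.56 Y110.78
G1 X91.48 Y136.91
G1 X111.00 Y160.57
G1 X121.13 Y177.82
M5
G0 X140.40 Y65.77
M3 S817
G1 X145.71 Y78.83 F869
G1 X222.74 Y197.46
M5
G0 X225.27 Y99.14
M3 S490
G1 X198.51 Y101.17 F1372
G1 X174.14 Y101.10
G1 X152.16 Y98.93
G1 X132.57 Y94.66
G1 X115.36 Y88.30
G1 X100.55 Y79.83
M5
G0 X165.71 Y169.58
M3 S817
G1 X161.00 Y93.90 F869
G1 X97.81 Y135.82
G1 X165.71 Y169.58
M5
G0 X0.00 Y0.00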